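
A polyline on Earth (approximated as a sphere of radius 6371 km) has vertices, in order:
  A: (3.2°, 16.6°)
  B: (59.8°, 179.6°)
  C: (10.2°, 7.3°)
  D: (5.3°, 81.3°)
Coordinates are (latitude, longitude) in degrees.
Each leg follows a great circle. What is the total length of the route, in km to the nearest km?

Leg A→B: central angle 2.0176 rad, distance 12853.8 km.
Leg B→C: central angle 1.9151 rad, distance 12201.2 km.
Leg C→D: central angle 1.2802 rad, distance 8156.5 km.
Total: 12853.8 + 12201.2 + 8156.5 ≈ 33212 km.

33212 km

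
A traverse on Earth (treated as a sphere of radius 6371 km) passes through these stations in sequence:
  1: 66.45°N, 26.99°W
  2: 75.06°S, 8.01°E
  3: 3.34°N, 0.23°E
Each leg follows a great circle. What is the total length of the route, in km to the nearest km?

24663 km

Leg 1→2: central angle 2.5003 rad, distance 15929.6 km.
Leg 2→3: central angle 1.3708 rad, distance 8733.1 km.
Total: 15929.6 + 8733.1 ≈ 24663 km.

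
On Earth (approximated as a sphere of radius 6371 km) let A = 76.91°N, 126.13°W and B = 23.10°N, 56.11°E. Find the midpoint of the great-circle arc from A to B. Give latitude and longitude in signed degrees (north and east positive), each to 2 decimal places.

Central angle δ = 1.3959 rad. Interpolating on the sphere with fraction f = 0.5:
P = [sin((1−f)δ)·A + sin(fδ)·B] / sin δ = 0.6526·A + 0.6526·B in Cartesian coordinates,
giving P = (0.2476, 0.3789, 0.8917), i.e. latitude 63.09°, longitude 56.84°.

63.09°, 56.84°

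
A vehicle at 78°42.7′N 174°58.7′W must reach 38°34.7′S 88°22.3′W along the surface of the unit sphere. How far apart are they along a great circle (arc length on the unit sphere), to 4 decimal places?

2.2174

In radians: φ₁ = 1.3738, φ₂ = -0.6733, Δλ = 86.607° = 1.5116 rad.
Haversine: a = sin²(Δφ/2) + cos φ₁ cos φ₂ sin²(Δλ/2) = 0.7292 + (0.1957)(0.7818)(0.4704) = 0.80123.
Central angle c = 2·arcsin(√a) = 2.21738 rad.
On the unit sphere the arc length equals the central angle: 2.2174.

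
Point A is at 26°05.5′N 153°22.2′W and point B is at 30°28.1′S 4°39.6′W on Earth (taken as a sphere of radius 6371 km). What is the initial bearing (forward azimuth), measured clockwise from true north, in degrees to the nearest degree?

106°

With φ₁ = 0.4554, φ₂ = -0.5318, Δλ = 2.5955 rad, the forward-azimuth formula gives
θ = atan2( sin Δλ cos φ₂ , cos φ₁ sin φ₂ − sin φ₁ cos φ₂ cos Δλ ) = atan2(0.4476, -0.1314) = 106.36°.
So the initial bearing is 106°.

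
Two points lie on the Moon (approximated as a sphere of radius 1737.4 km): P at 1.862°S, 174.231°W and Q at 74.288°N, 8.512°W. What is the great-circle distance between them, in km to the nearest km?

3247 km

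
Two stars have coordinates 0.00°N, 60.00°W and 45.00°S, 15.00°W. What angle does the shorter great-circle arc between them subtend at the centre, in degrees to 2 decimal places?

Let φ₁ = 0.0000 rad, φ₂ = -0.7854 rad, and Δλ = 0.7854 rad.
cos c = sin φ₁ sin φ₂ + cos φ₁ cos φ₂ cos Δλ = (0.0000)(-0.7071) + (1.0000)(0.7071)(0.7071) = 0.50000,
so c = arccos(0.50000) = 1.04720 rad.
So the angular separation is 60.00°.

60.00°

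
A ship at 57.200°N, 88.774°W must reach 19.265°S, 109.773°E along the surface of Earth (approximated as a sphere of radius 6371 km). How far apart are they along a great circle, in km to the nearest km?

With latitudes φ₁ = 57.200°, φ₂ = -19.265° and longitude difference Δλ = -161.453°:
Haversine: a = sin²(Δφ/2) + cos φ₁ cos φ₂ sin²(Δλ/2) = 0.3830 + (0.5417)(0.9440)(0.9740) = 0.88107.
Central angle c = 2·arcsin(√a) = 2.43742 rad.
Distance = R·c = 6371 × 2.4374 ≈ 15529 km.

15529 km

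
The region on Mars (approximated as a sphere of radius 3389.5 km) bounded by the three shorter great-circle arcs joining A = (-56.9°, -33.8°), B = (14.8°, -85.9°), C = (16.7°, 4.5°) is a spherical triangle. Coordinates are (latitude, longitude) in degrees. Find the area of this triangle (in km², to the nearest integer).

Side lengths (central angles): a = 1.5038, b = 1.4002, c = 1.4602 rad; semiperimeter s = 2.1821.
By l'Huilier's theorem, tan(E/4) = √[tan(s/2) tan((s−a)/2) tan((s−b)/2) tan((s−c)/2)], giving spherical excess E = 1.2562 rad.
Area = E·R² = 1.2562 × (3389.5)² ≈ 14432603 km².

14432603 km²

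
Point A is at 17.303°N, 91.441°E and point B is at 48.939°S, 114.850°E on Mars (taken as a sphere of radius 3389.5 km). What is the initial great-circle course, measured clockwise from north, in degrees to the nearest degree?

With φ₁ = 0.3020, φ₂ = -0.8541, Δλ = 0.4086 rad, the forward-azimuth formula gives
θ = atan2( sin Δλ cos φ₂ , cos φ₁ sin φ₂ − sin φ₁ cos φ₂ cos Δλ ) = atan2(0.2610, -0.8992) = 163.82°.
So the initial bearing is 164°.

164°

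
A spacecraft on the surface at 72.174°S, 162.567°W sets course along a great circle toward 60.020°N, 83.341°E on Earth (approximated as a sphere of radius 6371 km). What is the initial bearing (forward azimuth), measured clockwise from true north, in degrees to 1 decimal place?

With φ₁ = -1.2597, φ₂ = 1.0475, Δλ = -1.9913 rad, the forward-azimuth formula gives
θ = atan2( sin Δλ cos φ₂ , cos φ₁ sin φ₂ − sin φ₁ cos φ₂ cos Δλ ) = atan2(-0.4562, 0.0710) = -81.16°.
Adding 360° brings this into [0°, 360°): 278.8°.

278.8°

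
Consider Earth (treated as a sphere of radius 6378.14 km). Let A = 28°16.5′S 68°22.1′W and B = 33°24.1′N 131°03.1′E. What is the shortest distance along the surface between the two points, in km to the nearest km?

18099 km

In radians: φ₁ = -0.4935, φ₂ = 0.5830, Δλ = -160.580° = -2.8026 rad.
cos c = sin φ₁ sin φ₂ + cos φ₁ cos φ₂ cos Δλ = (-0.4737)(0.5505) + (0.8807)(0.8348)(-0.9431) = -0.95417,
so c = arccos(-0.95417) = 2.83767 rad.
Distance = R·c = 6378.14 × 2.8377 ≈ 18099 km.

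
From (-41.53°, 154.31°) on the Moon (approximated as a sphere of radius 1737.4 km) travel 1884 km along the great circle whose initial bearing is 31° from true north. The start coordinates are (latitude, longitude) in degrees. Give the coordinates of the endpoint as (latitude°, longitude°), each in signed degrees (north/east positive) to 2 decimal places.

Angular distance δ = d/R = 1884/1737.4 = 1.08438 rad; initial bearing θ = 0.5411 rad.
sin φ₂ = sin φ₁ cos δ + cos φ₁ sin δ cos θ = (-0.6630)(0.4675) + (0.7486)(0.8840)(0.8572) = 0.2573, so φ₂ = 14.91°.
Δλ = atan2(sin θ sin δ cos φ₁, cos δ − sin φ₁ sin φ₂) = atan2(0.3408, 0.6381) = 28.110°.
λ₂ = 154.310° + 28.110° = 182.42° → -177.58° after wrapping to (−180°, 180°].

14.91°, -177.58°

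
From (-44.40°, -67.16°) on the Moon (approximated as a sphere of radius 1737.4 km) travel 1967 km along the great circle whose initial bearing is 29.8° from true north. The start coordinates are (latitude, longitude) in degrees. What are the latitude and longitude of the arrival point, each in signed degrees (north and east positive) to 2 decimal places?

15.32°, -39.35°

Angular distance δ = d/R = 1967/1737.4 = 1.13215 rad; initial bearing θ = 0.5201 rad.
sin φ₂ = sin φ₁ cos δ + cos φ₁ sin δ cos θ = (-0.6997)(0.4247) + (0.7145)(0.9053)(0.8678) = 0.2641, so φ₂ = 15.32°.
Δλ = atan2(sin θ sin δ cos φ₁, cos δ − sin φ₁ sin φ₂) = atan2(0.3215, 0.6095) = 27.807°.
λ₂ = -67.160° + 27.807° = -39.35°.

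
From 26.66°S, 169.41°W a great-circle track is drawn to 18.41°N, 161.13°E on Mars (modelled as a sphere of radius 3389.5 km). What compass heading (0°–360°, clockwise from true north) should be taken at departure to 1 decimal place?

Δλ = -29.460° = -0.5142 rad.
y = sin Δλ · cos φ₂ = (-0.4918)(0.9488) = -0.4666
x = cos φ₁ sin φ₂ − sin φ₁ cos φ₂ cos Δλ = (0.8937)(0.3158) − (-0.4487)(0.9488)(0.8707) = 0.6529
θ = atan2(y, x) = -35.55°; adding 360° gives 324.4°.

324.4°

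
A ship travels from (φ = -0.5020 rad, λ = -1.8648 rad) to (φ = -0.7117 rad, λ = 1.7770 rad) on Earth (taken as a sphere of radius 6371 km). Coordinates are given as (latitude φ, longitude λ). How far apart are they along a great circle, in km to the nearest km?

11738 km

With latitudes φ₁ = -28.762°, φ₂ = -40.777° and longitude difference Δλ = -151.340°:
cos c = sin φ₁ sin φ₂ + cos φ₁ cos φ₂ cos Δλ = (-0.4812)(-0.6531) + (0.8766)(0.7573)(-0.8775) = -0.26823,
so c = arccos(-0.26823) = 1.84235 rad.
Distance = R·c = 6371 × 1.8423 ≈ 11738 km.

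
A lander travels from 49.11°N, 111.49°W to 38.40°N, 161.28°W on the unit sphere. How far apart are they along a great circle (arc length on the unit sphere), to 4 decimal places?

0.6422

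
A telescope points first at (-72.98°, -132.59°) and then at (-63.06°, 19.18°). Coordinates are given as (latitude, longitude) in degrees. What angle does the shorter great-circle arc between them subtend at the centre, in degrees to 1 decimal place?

42.6°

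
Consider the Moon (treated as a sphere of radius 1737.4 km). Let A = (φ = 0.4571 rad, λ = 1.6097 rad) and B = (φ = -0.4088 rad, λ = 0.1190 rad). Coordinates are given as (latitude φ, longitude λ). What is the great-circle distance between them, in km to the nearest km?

Let φ₁ = 0.4571 rad, φ₂ = -0.4088 rad, and Δλ = -1.4907 rad.
cos c = sin φ₁ sin φ₂ + cos φ₁ cos φ₂ cos Δλ = (0.4413)(-0.3975) + (0.8973)(0.9176)(0.0800) = -0.10956,
so c = arccos(-0.10956) = 1.68058 rad.
Distance = R·c = 1737.4 × 1.6806 ≈ 2920 km.

2920 km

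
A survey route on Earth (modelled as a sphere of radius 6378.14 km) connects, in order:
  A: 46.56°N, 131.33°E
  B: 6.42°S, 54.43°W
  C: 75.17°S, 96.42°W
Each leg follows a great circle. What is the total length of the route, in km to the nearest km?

23630 km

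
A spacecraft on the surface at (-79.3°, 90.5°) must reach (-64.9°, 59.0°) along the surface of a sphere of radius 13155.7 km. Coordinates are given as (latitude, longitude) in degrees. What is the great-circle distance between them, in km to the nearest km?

Let φ₁ = -1.3840 rad, φ₂ = -1.1327 rad, and Δλ = -0.5498 rad.
cos c = sin φ₁ sin φ₂ + cos φ₁ cos φ₂ cos Δλ = (-0.9826)(-0.9056) + (0.1857)(0.4242)(0.8526) = 0.95698,
so c = arccos(0.95698) = 0.29440 rad.
Distance = R·c = 13155.7 × 0.2944 ≈ 3873 km.

3873 km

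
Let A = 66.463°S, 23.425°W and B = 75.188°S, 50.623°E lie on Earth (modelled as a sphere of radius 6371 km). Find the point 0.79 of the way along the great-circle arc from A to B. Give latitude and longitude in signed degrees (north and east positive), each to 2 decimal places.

-75.97°, 30.63°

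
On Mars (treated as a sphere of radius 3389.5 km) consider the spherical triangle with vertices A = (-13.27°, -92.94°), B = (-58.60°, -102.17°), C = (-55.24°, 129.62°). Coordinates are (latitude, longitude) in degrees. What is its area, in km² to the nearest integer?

Side lengths (central angles): a = 1.0269, b = 1.7928, c = 0.8003 rad; semiperimeter s = 1.8100.
By l'Huilier's theorem, tan(E/4) = √[tan(s/2) tan((s−a)/2) tan((s−b)/2) tan((s−c)/2)], giving spherical excess E = 0.1999 rad.
Area = E·R² = 0.1999 × (3389.5)² ≈ 2296754 km².

2296754 km²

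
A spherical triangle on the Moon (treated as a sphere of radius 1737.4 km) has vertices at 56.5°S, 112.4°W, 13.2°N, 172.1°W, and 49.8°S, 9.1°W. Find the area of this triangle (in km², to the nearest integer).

Side lengths (central angles): a = 2.4581, b = 0.9825, c = 1.4900 rad; semiperimeter s = 2.4653.
By l'Huilier's theorem, tan(E/4) = √[tan(s/2) tan((s−a)/2) tan((s−b)/2) tan((s−c)/2)], giving spherical excess E = 0.2817 rad.
Area = E·R² = 0.2817 × (1737.4)² ≈ 850369 km².

850369 km²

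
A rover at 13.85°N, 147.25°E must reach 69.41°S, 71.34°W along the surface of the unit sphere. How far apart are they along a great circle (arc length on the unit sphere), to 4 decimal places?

2.0840

In radians: φ₁ = 0.2417, φ₂ = -1.2114, Δλ = 141.410° = 2.4681 rad.
cos c = sin φ₁ sin φ₂ + cos φ₁ cos φ₂ cos Δλ = (0.2394)(-0.9361) + (0.9709)(0.3517)(-0.7816) = -0.49098,
so c = arccos(-0.49098) = 2.08401 rad.
On the unit sphere the arc length equals the central angle: 2.0840.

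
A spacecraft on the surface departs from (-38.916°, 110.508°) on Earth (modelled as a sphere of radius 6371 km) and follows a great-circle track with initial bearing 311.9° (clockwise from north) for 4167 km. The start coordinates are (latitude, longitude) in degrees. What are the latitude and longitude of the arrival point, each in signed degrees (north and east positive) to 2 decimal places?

Angular distance δ = d/R = 4167/6371 = 0.65406 rad; initial bearing θ = 5.4437 rad.
sin φ₂ = sin φ₁ cos δ + cos φ₁ sin δ cos θ = (-0.6282)(0.7936) + (0.7781)(0.6084)(0.6678) = -0.1824, so φ₂ = -10.51°.
Δλ = atan2(sin θ sin δ cos φ₁, cos δ − sin φ₁ sin φ₂) = atan2(-0.3523, 0.6790) = -27.424°.
λ₂ = 110.508° − 27.424° = 83.08°.

-10.51°, 83.08°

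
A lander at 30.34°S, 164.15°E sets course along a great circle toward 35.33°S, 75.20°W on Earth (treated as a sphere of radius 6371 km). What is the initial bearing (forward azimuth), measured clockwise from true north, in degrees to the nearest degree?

135°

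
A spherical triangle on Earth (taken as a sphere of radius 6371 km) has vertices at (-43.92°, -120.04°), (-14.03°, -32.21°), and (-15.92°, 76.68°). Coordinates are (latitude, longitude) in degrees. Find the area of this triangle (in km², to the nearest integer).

Side lengths (central angles): a = 1.8086, b = 2.0636, c = 1.3749 rad; semiperimeter s = 2.6236.
By l'Huilier's theorem, tan(E/4) = √[tan(s/2) tan((s−a)/2) tan((s−b)/2) tan((s−c)/2)], giving spherical excess E = 2.1051 rad.
Area = E·R² = 2.1051 × (6371)² ≈ 85444291 km².

85444291 km²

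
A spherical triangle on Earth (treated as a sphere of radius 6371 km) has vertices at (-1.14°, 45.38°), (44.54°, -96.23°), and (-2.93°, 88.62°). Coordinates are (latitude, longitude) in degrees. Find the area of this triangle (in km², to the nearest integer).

Side lengths (central angles): a = 2.4115, b = 0.7548, c = 2.1804 rad; semiperimeter s = 2.6733.
By l'Huilier's theorem, tan(E/4) = √[tan(s/2) tan((s−a)/2) tan((s−b)/2) tan((s−c)/2)], giving spherical excess E = 1.6750 rad.
Area = E·R² = 1.6750 × (6371)² ≈ 67986910 km².

67986910 km²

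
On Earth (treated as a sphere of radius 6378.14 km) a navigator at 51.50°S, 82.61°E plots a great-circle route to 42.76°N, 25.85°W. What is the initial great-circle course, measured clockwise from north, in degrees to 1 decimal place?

With φ₁ = -0.8988, φ₂ = 0.7463, Δλ = -1.8930 rad, the forward-azimuth formula gives
θ = atan2( sin Δλ cos φ₂ , cos φ₁ sin φ₂ − sin φ₁ cos φ₂ cos Δλ ) = atan2(-0.6964, 0.2407) = -70.93°.
Adding 360° brings this into [0°, 360°): 289.1°.

289.1°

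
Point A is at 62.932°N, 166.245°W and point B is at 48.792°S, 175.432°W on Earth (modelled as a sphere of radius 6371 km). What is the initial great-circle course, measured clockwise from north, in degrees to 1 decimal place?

186.5°

With φ₁ = 1.0984, φ₂ = -0.8516, Δλ = -0.1603 rad, the forward-azimuth formula gives
θ = atan2( sin Δλ cos φ₂ , cos φ₁ sin φ₂ − sin φ₁ cos φ₂ cos Δλ ) = atan2(-0.1052, -0.9215) = -173.49°.
Adding 360° brings this into [0°, 360°): 186.5°.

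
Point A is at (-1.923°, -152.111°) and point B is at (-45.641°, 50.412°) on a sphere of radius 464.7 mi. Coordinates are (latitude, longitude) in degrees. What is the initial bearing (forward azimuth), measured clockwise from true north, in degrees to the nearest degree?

200°

With φ₁ = -0.0336, φ₂ = -0.7966, Δλ = -2.7485 rad, the forward-azimuth formula gives
θ = atan2( sin Δλ cos φ₂ , cos φ₁ sin φ₂ − sin φ₁ cos φ₂ cos Δλ ) = atan2(-0.2678, -0.7362) = -160.01°.
Adding 360° brings this into [0°, 360°): 200°.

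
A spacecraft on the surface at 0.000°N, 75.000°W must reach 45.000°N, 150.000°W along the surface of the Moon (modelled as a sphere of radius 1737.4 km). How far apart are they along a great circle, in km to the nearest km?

Let φ₁ = 0.0000 rad, φ₂ = 0.7854 rad, and Δλ = -1.3090 rad.
Haversine: a = sin²(Δφ/2) + cos φ₁ cos φ₂ sin²(Δλ/2) = 0.1464 + (1.0000)(0.7071)(0.3706) = 0.40849.
Central angle c = 2·arcsin(√a) = 1.38675 rad.
Distance = R·c = 1737.4 × 1.3867 ≈ 2409 km.

2409 km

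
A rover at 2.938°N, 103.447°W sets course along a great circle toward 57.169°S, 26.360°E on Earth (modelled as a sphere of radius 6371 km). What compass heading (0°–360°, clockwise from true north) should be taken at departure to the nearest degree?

153°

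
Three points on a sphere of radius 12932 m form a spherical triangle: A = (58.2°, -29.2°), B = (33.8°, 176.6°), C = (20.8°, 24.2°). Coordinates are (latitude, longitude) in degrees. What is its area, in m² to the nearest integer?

155522408 m²

Side lengths (central angles): a = 2.0839, b = 0.9329, c = 1.4922 rad; semiperimeter s = 2.2545.
By l'Huilier's theorem, tan(E/4) = √[tan(s/2) tan((s−a)/2) tan((s−b)/2) tan((s−c)/2)], giving spherical excess E = 0.9300 rad.
Area = E·R² = 0.9300 × (12932)² ≈ 155522408 m².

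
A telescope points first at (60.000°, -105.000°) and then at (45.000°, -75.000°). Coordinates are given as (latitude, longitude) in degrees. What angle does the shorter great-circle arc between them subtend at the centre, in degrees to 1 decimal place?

23.3°

Let φ₁ = 1.0472 rad, φ₂ = 0.7854 rad, and Δλ = 0.5236 rad.
Haversine: a = sin²(Δφ/2) + cos φ₁ cos φ₂ sin²(Δλ/2) = 0.0170 + (0.5000)(0.7071)(0.0670) = 0.04072.
Central angle c = 2·arcsin(√a) = 0.40638 rad.
So the angular separation is 23.3°.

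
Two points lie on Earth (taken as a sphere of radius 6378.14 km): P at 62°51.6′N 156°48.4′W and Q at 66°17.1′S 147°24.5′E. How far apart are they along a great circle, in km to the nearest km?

15069 km

Let φ₁ = 1.0971 rad, φ₂ = -1.1569 rad, and Δλ = -0.9736 rad.
cos c = sin φ₁ sin φ₂ + cos φ₁ cos φ₂ cos Δλ = (0.8899)(-0.9156) + (0.4562)(0.4022)(0.5623) = -0.71159,
so c = arccos(-0.71159) = 2.36255 rad.
Distance = R·c = 6378.14 × 2.3626 ≈ 15069 km.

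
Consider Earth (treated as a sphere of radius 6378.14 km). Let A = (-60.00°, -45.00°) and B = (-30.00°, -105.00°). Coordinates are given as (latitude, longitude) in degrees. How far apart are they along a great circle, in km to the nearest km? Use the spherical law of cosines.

In radians: φ₁ = -1.0472, φ₂ = -0.5236, Δλ = -60.000° = -1.0472 rad.
cos c = sin φ₁ sin φ₂ + cos φ₁ cos φ₂ cos Δλ = (-0.8660)(-0.5000) + (0.5000)(0.8660)(0.5000) = 0.64952,
so c = arccos(0.64952) = 0.86384 rad.
Distance = R·c = 6378.14 × 0.8638 ≈ 5510 km.

5510 km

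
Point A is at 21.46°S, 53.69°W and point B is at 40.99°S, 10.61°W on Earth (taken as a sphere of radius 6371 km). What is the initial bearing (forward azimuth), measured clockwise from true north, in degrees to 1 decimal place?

128.4°

With φ₁ = -0.3745, φ₂ = -0.7154, Δλ = 0.7519 rad, the forward-azimuth formula gives
θ = atan2( sin Δλ cos φ₂ , cos φ₁ sin φ₂ − sin φ₁ cos φ₂ cos Δλ ) = atan2(0.5156, -0.4088) = 128.41°.
So the initial bearing is 128.4°.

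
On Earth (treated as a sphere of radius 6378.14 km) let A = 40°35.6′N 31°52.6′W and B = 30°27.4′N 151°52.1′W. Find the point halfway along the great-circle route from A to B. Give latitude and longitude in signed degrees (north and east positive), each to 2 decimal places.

Central angle δ = 1.5682 rad. Interpolating on the sphere with fraction f = 0.5:
P = [sin((1−f)δ)·A + sin(fδ)·B] / sin δ = 0.7062·A + 0.7062·B in Cartesian coordinates,
giving P = (-0.0815, -0.5702, 0.8175), i.e. latitude 54.83°, longitude -98.13°.

54.83°, -98.13°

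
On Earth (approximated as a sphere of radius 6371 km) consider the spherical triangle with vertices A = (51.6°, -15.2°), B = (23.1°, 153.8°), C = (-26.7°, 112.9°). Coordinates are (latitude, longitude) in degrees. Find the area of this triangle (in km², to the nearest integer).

74040721 km²

Side lengths (central angles): a = 1.1098, b = 2.3386, c = 1.8270 rad; semiperimeter s = 2.6377.
By l'Huilier's theorem, tan(E/4) = √[tan(s/2) tan((s−a)/2) tan((s−b)/2) tan((s−c)/2)], giving spherical excess E = 1.8241 rad.
Area = E·R² = 1.8241 × (6371)² ≈ 74040721 km².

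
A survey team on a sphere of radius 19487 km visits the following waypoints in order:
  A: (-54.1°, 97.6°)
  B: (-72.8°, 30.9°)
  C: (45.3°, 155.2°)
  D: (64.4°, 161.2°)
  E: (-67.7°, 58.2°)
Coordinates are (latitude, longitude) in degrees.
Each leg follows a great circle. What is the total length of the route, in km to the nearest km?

117465 km

Leg A→B: central angle 0.5691 rad, distance 11089.5 km.
Leg B→C: central angle 2.4918 rad, distance 48558.2 km.
Leg C→D: central angle 0.3384 rad, distance 6594.6 km.
Leg D→E: central angle 2.6286 rad, distance 51223.0 km.
Total: 11089.5 + 48558.2 + 6594.6 + 51223.0 ≈ 117465 km.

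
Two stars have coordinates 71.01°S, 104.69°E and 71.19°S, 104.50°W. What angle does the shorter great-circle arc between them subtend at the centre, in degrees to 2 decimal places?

In radians: φ₁ = -1.2394, φ₂ = -1.2425, Δλ = 150.810° = 2.6321 rad.
cos c = sin φ₁ sin φ₂ + cos φ₁ cos φ₂ cos Δλ = (-0.9456)(-0.9466) + (0.3254)(0.3224)(-0.8730) = 0.80348,
so c = arccos(0.80348) = 0.63768 rad.
So the angular separation is 36.54°.

36.54°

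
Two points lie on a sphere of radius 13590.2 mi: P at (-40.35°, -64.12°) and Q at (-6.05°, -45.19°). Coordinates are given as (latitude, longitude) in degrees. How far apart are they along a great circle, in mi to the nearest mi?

9077 mi

Let φ₁ = -0.7042 rad, φ₂ = -0.1056 rad, and Δλ = 0.3304 rad.
cos c = sin φ₁ sin φ₂ + cos φ₁ cos φ₂ cos Δλ = (-0.6475)(-0.1054) + (0.7621)(0.9944)(0.9459) = 0.78511,
so c = arccos(0.78511) = 0.66792 rad.
Distance = R·c = 13590.2 × 0.6679 ≈ 9077 mi.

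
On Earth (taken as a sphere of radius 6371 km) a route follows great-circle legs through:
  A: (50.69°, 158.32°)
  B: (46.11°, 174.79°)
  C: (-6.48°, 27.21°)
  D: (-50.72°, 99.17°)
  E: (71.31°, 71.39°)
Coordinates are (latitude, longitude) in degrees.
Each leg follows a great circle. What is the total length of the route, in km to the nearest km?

37870 km

Leg A→B: central angle 0.2063 rad, distance 1314.6 km.
Leg B→C: central angle 2.2954 rad, distance 14623.8 km.
Leg C→D: central angle 1.2847 rad, distance 8185.1 km.
Leg D→E: central angle 2.1577 rad, distance 13746.4 km.
Total: 1314.6 + 14623.8 + 8185.1 + 13746.4 ≈ 37870 km.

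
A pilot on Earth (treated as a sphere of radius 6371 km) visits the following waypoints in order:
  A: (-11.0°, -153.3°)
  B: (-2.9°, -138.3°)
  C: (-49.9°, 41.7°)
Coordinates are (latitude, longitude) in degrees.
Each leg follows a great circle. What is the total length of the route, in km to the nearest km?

16027 km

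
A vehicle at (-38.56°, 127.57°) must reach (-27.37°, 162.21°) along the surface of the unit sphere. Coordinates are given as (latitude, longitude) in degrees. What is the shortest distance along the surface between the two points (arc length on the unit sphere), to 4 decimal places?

0.5396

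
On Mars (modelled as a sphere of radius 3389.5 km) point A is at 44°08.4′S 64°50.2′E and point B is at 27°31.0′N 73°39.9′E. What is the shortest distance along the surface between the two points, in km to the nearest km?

With latitudes φ₁ = -44.140°, φ₂ = 27.517° and longitude difference Δλ = 8.828°:
Haversine: a = sin²(Δφ/2) + cos φ₁ cos φ₂ sin²(Δλ/2) = 0.3426 + (0.7176)(0.8869)(0.0059) = 0.34641.
Central angle c = 2·arcsin(√a) = 1.25858 rad.
Distance = R·c = 3389.5 × 1.2586 ≈ 4266 km.

4266 km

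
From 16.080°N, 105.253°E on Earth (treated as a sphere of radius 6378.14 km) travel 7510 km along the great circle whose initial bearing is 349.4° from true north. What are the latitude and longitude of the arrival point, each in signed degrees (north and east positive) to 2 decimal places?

Angular distance δ = d/R = 7510/6378.14 = 1.17746 rad; initial bearing θ = 6.0982 rad.
sin φ₂ = sin φ₁ cos δ + cos φ₁ sin δ cos θ = (0.2770)(0.3833) + (0.9609)(0.9236)(0.9829) = 0.9785, so φ₂ = 78.10°.
Δλ = atan2(sin θ sin δ cos φ₁, cos δ − sin φ₁ sin φ₂) = atan2(-0.1633, 0.1122) = -55.490°.
λ₂ = 105.253° − 55.490° = 49.76°.

78.10°, 49.76°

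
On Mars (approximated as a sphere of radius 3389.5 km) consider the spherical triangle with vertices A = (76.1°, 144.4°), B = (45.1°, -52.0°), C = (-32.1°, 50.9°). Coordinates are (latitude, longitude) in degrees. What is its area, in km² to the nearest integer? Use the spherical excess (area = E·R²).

21885226 km²

Side lengths (central angles): a = 2.1059, b = 2.1273, c = 1.0182 rad; semiperimeter s = 2.6257.
By l'Huilier's theorem, tan(E/4) = √[tan(s/2) tan((s−a)/2) tan((s−b)/2) tan((s−c)/2)], giving spherical excess E = 1.9049 rad.
Area = E·R² = 1.9049 × (3389.5)² ≈ 21885226 km².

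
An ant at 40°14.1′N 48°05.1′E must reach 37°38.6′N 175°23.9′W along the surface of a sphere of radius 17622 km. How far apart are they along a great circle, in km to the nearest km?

In radians: φ₁ = 0.7022, φ₂ = 0.6570, Δλ = 136.517° = 2.3827 rad.
Haversine: a = sin²(Δφ/2) + cos φ₁ cos φ₂ sin²(Δλ/2) = 0.0005 + (0.7634)(0.7918)(0.8628) = 0.52205.
Central angle c = 2·arcsin(√a) = 1.61491 rad.
Distance = R·c = 17622 × 1.6149 ≈ 28458 km.

28458 km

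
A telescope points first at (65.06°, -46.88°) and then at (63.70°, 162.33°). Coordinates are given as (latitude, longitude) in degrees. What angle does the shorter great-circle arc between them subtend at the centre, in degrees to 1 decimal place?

Let φ₁ = 1.1355 rad, φ₂ = 1.1118 rad, and Δλ = -2.6318 rad.
Haversine: a = sin²(Δφ/2) + cos φ₁ cos φ₂ sin²(Δλ/2) = 0.0001 + (0.4217)(0.4431)(0.9364) = 0.17509.
Central angle c = 2·arcsin(√a) = 0.86345 rad.
So the angular separation is 49.5°.

49.5°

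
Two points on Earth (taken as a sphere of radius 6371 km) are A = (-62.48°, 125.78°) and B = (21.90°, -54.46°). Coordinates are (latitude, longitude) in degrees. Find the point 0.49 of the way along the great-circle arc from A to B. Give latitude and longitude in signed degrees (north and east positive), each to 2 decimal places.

Central angle δ = 2.4333 rad. Interpolating on the sphere with fraction f = 0.49:
P = [sin((1−f)δ)·A + sin(fδ)·B] / sin δ = 1.4544·A + 1.4285·B in Cartesian coordinates,
giving P = (0.3775, -0.5333, -0.7570), i.e. latitude -49.20°, longitude -54.71°.

-49.20°, -54.71°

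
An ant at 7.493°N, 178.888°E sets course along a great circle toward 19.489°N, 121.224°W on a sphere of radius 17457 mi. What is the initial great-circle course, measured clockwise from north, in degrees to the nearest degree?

Δλ = 59.888° = 1.0452 rad.
y = sin Δλ · cos φ₂ = (0.8650)(0.9427) = 0.8155
x = cos φ₁ sin φ₂ − sin φ₁ cos φ₂ cos Δλ = (0.9915)(0.3336) − (0.1304)(0.9427)(0.5017) = 0.2691
θ = atan2(y, x) = 71.74°, so the bearing is 72°.

72°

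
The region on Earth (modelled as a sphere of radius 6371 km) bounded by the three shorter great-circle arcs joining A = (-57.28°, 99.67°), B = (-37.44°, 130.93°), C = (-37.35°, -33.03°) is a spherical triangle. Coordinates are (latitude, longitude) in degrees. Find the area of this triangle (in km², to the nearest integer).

Side lengths (central angles): a = 1.8109, b = 1.3500, c = 0.4984 rad; semiperimeter s = 1.8296.
By l'Huilier's theorem, tan(E/4) = √[tan(s/2) tan((s−a)/2) tan((s−b)/2) tan((s−c)/2)], giving spherical excess E = 0.1934 rad.
Area = E·R² = 0.1934 × (6371)² ≈ 7849307 km².

7849307 km²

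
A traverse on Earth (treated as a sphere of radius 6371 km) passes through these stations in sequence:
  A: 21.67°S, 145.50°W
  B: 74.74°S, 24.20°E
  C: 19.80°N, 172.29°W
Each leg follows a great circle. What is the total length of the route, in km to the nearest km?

Leg A→B: central angle 1.4550 rad, distance 9269.5 km.
Leg B→C: central angle 2.1703 rad, distance 13827.1 km.
Total: 9269.5 + 13827.1 ≈ 23097 km.

23097 km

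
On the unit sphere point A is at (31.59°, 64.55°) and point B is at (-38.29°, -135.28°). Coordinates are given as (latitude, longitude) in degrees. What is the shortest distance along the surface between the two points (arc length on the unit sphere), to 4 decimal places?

Let φ₁ = 0.5513 rad, φ₂ = -0.6683 rad, and Δλ = 2.7955 rad.
cos c = sin φ₁ sin φ₂ + cos φ₁ cos φ₂ cos Δλ = (0.5238)(-0.6196) + (0.8518)(0.7849)(-0.9407) = -0.95353,
so c = arccos(-0.95353) = 2.83553 rad.
On the unit sphere the arc length equals the central angle: 2.8355.

2.8355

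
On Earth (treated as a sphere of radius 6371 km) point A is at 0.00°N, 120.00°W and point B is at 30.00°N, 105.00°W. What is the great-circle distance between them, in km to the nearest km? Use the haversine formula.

3695 km

With latitudes φ₁ = 0.000°, φ₂ = 30.000° and longitude difference Δλ = 15.000°:
Haversine: a = sin²(Δφ/2) + cos φ₁ cos φ₂ sin²(Δλ/2) = 0.0670 + (1.0000)(0.8660)(0.0170) = 0.08174.
Central angle c = 2·arcsin(√a) = 0.57990 rad.
Distance = R·c = 6371 × 0.5799 ≈ 3695 km.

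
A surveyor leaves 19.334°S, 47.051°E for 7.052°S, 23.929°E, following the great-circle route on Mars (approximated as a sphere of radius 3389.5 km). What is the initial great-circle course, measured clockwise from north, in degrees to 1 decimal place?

With φ₁ = -0.3374, φ₂ = -0.1231, Δλ = -0.4036 rad, the forward-azimuth formula gives
θ = atan2( sin Δλ cos φ₂ , cos φ₁ sin φ₂ − sin φ₁ cos φ₂ cos Δλ ) = atan2(-0.3897, 0.1863) = -64.45°.
Adding 360° brings this into [0°, 360°): 295.6°.

295.6°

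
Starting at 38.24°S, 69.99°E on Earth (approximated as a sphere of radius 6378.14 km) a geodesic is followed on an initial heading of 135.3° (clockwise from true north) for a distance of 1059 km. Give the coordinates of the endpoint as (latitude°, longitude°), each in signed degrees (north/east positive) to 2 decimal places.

-44.65°, 79.39°

Angular distance δ = d/R = 1059/6378.14 = 0.16604 rad; initial bearing θ = 2.3614 rad.
sin φ₂ = sin φ₁ cos δ + cos φ₁ sin δ cos θ = (-0.6190)(0.9862) + (0.7854)(0.1653)(-0.7108) = -0.7027, so φ₂ = -44.65°.
Δλ = atan2(sin θ sin δ cos φ₁, cos δ − sin φ₁ sin φ₂) = atan2(0.0913, 0.5513) = 9.404°.
λ₂ = 69.990° + 9.404° = 79.39°.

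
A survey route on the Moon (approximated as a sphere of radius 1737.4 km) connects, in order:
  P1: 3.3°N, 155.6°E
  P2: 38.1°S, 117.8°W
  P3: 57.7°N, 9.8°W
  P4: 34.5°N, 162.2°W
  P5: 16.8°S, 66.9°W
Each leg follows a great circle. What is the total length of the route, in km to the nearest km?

Leg P1→P2: central angle 1.5597 rad, distance 2709.9 km.
Leg P2→P3: central angle 2.2804 rad, distance 3961.9 km.
Leg P3→P4: central angle 1.4822 rad, distance 2575.1 km.
Leg P4→P5: central angle 1.8096 rad, distance 3144.1 km.
Total: 2709.9 + 3961.9 + 2575.1 + 3144.1 ≈ 12391 km.

12391 km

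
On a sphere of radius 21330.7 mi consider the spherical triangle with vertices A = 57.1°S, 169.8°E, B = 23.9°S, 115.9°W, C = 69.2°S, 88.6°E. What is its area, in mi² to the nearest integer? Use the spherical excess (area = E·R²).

156146435 mi²

Side lengths (central angles): a = 1.4874, b = 0.6191, c = 1.0763 rad; semiperimeter s = 1.5914.
By l'Huilier's theorem, tan(E/4) = √[tan(s/2) tan((s−a)/2) tan((s−b)/2) tan((s−c)/2)], giving spherical excess E = 0.3432 rad.
Area = E·R² = 0.3432 × (21330.7)² ≈ 156146435 mi².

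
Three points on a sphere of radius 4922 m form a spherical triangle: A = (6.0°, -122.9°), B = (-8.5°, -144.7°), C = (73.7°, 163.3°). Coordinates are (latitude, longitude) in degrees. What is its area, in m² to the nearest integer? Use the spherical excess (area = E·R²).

9388635 m²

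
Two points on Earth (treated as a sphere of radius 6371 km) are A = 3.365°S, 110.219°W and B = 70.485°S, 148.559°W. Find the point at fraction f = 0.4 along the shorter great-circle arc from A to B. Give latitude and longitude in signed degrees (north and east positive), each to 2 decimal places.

-31.20°, -117.24°

The central angle between A and B is δ = 1.2484 rad.
With f = 0.4, the slerp weights are sin((1−f)δ)/sin δ = 0.7179 and sin(fδ)/sin δ = 0.5049.
Weighted sum of the unit vectors: (0.7179)·(-0.3450,-0.9368,-0.0587) + (0.5049)·(-0.2850,-0.1742,-0.9426) = (-0.3916, -0.7605, -0.5180).
Converting back: φ = atan2(z, √(x²+y²)) = -31.20°, λ = atan2(y, x) = -117.24°.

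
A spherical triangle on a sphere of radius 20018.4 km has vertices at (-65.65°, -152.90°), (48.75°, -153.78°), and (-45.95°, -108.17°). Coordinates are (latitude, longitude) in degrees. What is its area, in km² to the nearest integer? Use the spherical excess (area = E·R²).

Side lengths (central angles): a = 1.7923, b = 0.5385, c = 1.9967 rad; semiperimeter s = 2.1638.
By l'Huilier's theorem, tan(E/4) = √[tan(s/2) tan((s−a)/2) tan((s−b)/2) tan((s−c)/2)], giving spherical excess E = 0.6996 rad.
Area = E·R² = 0.6996 × (20018.4)² ≈ 280366557 km².

280366557 km²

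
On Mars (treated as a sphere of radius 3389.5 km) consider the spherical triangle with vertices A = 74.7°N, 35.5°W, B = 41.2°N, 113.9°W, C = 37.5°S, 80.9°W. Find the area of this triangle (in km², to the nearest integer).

Side lengths (central angles): a = 1.4710, b = 2.0266, c = 0.8295 rad; semiperimeter s = 2.1635.
By l'Huilier's theorem, tan(E/4) = √[tan(s/2) tan((s−a)/2) tan((s−b)/2) tan((s−c)/2)], giving spherical excess E = 0.7562 rad.
Area = E·R² = 0.7562 × (3389.5)² ≈ 8687825 km².

8687825 km²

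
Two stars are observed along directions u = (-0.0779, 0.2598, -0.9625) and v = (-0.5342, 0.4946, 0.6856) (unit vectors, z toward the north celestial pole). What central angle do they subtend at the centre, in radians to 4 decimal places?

u·v = -0.4898; |u| = 1.0000, |v| = 1.0000.
cos θ = (u·v)/(|u||v|) = -0.4898, so θ = 2.0826 rad.

2.0826 rad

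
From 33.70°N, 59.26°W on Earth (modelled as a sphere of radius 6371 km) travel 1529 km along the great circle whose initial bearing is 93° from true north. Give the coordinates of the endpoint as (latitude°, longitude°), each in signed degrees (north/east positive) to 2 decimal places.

31.91°, -43.02°

Angular distance δ = d/R = 1529/6371 = 0.23999 rad; initial bearing θ = 1.6232 rad.
sin φ₂ = sin φ₁ cos δ + cos φ₁ sin δ cos θ = (0.5548)(0.9713) + (0.8320)(0.2377)(-0.0523) = 0.5286, so φ₂ = 31.91°.
Δλ = atan2(sin θ sin δ cos φ₁, cos δ − sin φ₁ sin φ₂) = atan2(0.1975, 0.6781) = 16.238°.
λ₂ = -59.260° + 16.238° = -43.02°.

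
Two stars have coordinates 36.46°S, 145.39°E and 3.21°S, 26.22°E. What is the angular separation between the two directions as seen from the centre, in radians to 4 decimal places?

1.9370 rad

In radians: φ₁ = -0.6363, φ₂ = -0.0560, Δλ = -119.170° = -2.0799 rad.
Haversine: a = sin²(Δφ/2) + cos φ₁ cos φ₂ sin²(Δλ/2) = 0.0819 + (0.8043)(0.9984)(0.7437) = 0.67906.
Central angle c = 2·arcsin(√a) = 1.93704 rad.
So the angular separation is 1.9370 rad.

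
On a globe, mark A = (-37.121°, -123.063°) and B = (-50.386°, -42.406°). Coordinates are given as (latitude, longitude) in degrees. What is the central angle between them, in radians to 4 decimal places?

0.9915 rad

Let φ₁ = -0.6479 rad, φ₂ = -0.8794 rad, and Δλ = 1.4077 rad.
cos c = sin φ₁ sin φ₂ + cos φ₁ cos φ₂ cos Δλ = (-0.6035)(-0.7704) + (0.7974)(0.6376)(0.1623) = 0.54745,
so c = arccos(0.54745) = 0.99148 rad.
So the angular separation is 0.9915 rad.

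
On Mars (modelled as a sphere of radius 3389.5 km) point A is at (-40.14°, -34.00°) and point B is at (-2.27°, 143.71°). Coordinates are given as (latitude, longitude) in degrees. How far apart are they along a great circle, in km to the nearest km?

Let φ₁ = -0.7006 rad, φ₂ = -0.0396 rad, and Δλ = 3.1016 rad.
cos c = sin φ₁ sin φ₂ + cos φ₁ cos φ₂ cos Δλ = (-0.6447)(-0.0396) + (0.7645)(0.9992)(-0.9992) = -0.73773,
so c = arccos(-0.73773) = 2.40049 rad.
Distance = R·c = 3389.5 × 2.4005 ≈ 8136 km.

8136 km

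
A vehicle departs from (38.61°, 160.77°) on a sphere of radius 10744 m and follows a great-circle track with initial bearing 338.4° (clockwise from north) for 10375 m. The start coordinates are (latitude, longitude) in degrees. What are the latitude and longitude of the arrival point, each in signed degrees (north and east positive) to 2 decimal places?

Angular distance δ = d/R = 10375/10744 = 0.96566 rad; initial bearing θ = 5.9062 rad.
sin φ₂ = sin φ₁ cos δ + cos φ₁ sin δ cos θ = (0.6240)(0.5689) + (0.7814)(0.8224)(0.9298) = 0.9525, so φ₂ = 72.27°.
Δλ = atan2(sin θ sin δ cos φ₁, cos δ − sin φ₁ sin φ₂) = atan2(-0.2366, -0.0255) = -96.153°.
λ₂ = 160.770° − 96.153° = 64.62°.

72.27°, 64.62°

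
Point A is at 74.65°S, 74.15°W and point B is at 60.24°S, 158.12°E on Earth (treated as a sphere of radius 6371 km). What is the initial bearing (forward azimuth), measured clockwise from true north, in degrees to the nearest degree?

217°

Δλ = -127.730° = -2.2293 rad.
y = sin Δλ · cos φ₂ = (-0.7909)(0.4964) = -0.3926
x = cos φ₁ sin φ₂ − sin φ₁ cos φ₂ cos Δλ = (0.2647)(-0.8681) − (-0.9643)(0.4964)(-0.6119) = -0.5227
θ = atan2(y, x) = -143.09°; adding 360° gives 217°.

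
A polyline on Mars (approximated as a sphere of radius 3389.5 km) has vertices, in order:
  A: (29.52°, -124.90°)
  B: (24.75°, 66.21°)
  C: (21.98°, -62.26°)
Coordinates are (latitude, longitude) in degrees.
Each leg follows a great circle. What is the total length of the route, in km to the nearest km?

13975 km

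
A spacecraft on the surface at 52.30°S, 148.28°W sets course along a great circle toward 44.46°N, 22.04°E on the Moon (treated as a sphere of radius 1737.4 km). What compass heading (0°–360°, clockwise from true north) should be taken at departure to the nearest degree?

137°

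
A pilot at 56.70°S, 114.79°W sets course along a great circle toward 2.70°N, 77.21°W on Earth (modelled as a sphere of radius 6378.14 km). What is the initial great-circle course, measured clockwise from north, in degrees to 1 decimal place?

41.5°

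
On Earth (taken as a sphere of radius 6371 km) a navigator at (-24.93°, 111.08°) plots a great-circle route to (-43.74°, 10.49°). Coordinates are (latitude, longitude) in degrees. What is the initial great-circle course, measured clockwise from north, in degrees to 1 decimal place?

226.1°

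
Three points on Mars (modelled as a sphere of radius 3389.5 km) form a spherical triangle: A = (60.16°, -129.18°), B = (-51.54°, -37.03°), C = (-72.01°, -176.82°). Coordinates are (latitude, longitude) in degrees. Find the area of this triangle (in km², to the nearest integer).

Side lengths (central angles): a = 0.9297, b = 2.3767, c = 2.3334 rad; semiperimeter s = 2.8199.
By l'Huilier's theorem, tan(E/4) = √[tan(s/2) tan((s−a)/2) tan((s−b)/2) tan((s−c)/2)], giving spherical excess E = 2.4177 rad.
Area = E·R² = 2.4177 × (3389.5)² ≈ 27776556 km².

27776556 km²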